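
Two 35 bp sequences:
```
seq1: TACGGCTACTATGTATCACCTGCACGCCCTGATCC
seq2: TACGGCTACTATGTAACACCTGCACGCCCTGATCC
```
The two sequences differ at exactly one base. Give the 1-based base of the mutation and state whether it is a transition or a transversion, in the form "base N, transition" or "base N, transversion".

base 16, transversion

Base 16 changes T→A. T is a pyrimidine and A is a purine, so this is a transversion.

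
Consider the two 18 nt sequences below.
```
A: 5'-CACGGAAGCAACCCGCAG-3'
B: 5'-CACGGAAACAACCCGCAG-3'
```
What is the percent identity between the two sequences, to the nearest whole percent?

94%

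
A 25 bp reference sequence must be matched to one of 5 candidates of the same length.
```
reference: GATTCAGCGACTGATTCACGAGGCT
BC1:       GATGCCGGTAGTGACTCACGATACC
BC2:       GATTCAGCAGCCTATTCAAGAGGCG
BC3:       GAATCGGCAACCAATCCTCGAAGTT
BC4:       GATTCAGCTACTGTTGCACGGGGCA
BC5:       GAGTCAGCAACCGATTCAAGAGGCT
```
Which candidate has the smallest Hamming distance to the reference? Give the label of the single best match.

Hamming distances to reference — BC1: 9; BC2: 6; BC3: 9; BC4: 5; BC5: 4.
Smallest is BC5 with 4 mismatches.

BC5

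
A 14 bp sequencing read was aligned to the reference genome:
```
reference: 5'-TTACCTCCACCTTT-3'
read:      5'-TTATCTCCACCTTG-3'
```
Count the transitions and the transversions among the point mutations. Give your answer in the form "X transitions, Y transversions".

1 transition, 1 transversion

Mismatches (1-based):
position 4: C→T (pyrimidine→pyrimidine, transition)
position 14: T→G (pyrimidine→purine, transversion)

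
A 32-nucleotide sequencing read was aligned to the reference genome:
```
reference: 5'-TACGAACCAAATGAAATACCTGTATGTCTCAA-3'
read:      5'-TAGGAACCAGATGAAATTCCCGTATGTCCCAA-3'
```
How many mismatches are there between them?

5

Comparing position by position, 5 bases differ: 3 (C/G), 10 (A/G), 18 (A/T), 21 (T/C), 29 (T/C).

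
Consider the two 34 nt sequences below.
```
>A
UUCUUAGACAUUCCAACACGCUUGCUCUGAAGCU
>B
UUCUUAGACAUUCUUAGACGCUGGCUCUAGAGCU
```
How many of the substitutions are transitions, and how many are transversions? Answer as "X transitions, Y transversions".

3 transitions, 3 transversions

Mismatches (1-based):
position 14: C→U (pyrimidine→pyrimidine, transition)
position 15: A→U (purine→pyrimidine, transversion)
position 17: C→G (pyrimidine→purine, transversion)
position 23: U→G (pyrimidine→purine, transversion)
position 29: G→A (purine→purine, transition)
position 30: A→G (purine→purine, transition)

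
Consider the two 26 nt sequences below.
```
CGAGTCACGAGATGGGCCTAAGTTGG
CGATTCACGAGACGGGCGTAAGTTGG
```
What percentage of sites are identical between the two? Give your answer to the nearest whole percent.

3 positions differ (4, 13, 18), so 23 of 26 match: 23/26 = 88.46%.

88%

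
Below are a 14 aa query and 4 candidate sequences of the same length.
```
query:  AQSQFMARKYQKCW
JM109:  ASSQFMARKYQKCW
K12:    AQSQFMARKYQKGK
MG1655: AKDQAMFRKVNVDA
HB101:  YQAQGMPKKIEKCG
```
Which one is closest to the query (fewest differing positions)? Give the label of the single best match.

Hamming distances to query — JM109: 1; K12: 2; MG1655: 9; HB101: 8.
Smallest is JM109 with 1 mismatch.

JM109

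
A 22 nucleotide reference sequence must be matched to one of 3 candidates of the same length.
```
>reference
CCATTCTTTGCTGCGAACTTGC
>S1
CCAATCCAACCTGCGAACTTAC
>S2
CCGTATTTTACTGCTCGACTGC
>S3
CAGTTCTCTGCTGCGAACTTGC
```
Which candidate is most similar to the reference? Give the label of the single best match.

S1 differs at 6 sites; S2 differs at 9 sites; S3 differs at 3 sites. The closest is S3.

S3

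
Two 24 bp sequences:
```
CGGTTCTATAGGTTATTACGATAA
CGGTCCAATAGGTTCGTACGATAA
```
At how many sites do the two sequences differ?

4

The sequences differ at sites 5, 7, 15, 16 (1-based) — 4 in total.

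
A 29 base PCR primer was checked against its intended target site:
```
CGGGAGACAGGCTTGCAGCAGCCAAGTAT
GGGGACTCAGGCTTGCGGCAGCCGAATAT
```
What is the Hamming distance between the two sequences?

The sequences differ at bases 1, 6, 7, 17, 24, 26 (1-based) — 6 in total.

6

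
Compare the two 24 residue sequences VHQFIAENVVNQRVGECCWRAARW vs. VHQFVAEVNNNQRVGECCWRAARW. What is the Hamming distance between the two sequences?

The sequences differ at residues 5, 8, 9, 10 (1-based) — 4 in total.

4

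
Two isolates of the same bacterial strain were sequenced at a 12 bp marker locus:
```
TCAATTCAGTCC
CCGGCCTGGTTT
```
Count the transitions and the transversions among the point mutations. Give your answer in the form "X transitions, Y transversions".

9 transitions, 0 transversions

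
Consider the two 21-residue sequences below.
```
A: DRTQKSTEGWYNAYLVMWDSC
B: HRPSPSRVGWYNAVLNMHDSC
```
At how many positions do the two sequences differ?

The sequences differ at positions 1, 3, 4, 5, 7, 8, 14, 16, 18 (1-based) — 9 in total.

9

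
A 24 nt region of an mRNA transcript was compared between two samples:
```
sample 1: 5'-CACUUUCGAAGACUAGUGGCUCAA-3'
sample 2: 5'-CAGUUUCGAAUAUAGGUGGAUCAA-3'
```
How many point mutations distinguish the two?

The sequences differ at sites 3, 11, 13, 14, 15, 20 (1-based) — 6 in total.

6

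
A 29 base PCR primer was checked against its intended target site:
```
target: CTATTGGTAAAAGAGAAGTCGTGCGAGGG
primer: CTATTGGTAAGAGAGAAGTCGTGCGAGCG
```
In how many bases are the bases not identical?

2

Mismatches (1-based): base 11: A→G; base 28: G→C.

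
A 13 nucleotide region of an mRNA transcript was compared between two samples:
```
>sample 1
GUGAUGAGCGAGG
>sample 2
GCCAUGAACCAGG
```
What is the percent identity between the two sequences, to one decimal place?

Mismatches at positions 2, 3, 8, 10 (1-based): 4 of 13.
Identical positions: 9/13 = 69.23% → 69.2%.

69.2%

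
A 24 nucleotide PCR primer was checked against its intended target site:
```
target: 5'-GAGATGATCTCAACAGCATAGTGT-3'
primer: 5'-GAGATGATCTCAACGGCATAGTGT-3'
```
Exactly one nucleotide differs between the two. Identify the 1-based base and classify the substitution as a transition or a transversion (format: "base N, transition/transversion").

base 15, transition

The sequences differ only at base 15: A→G (purine→purine), a transition.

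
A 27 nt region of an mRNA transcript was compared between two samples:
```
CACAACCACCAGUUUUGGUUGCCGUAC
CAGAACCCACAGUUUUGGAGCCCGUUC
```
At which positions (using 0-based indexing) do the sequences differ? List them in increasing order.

2, 7, 8, 18, 19, 20, 25

Differences at position 2 (C→G), position 7 (A→C), position 8 (C→A), position 18 (U→A), position 19 (U→G), position 20 (G→C), position 25 (A→U).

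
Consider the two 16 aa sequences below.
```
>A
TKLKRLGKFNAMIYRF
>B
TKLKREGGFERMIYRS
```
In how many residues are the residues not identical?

5

The sequences differ at residues 6, 8, 10, 11, 16 (1-based) — 5 in total.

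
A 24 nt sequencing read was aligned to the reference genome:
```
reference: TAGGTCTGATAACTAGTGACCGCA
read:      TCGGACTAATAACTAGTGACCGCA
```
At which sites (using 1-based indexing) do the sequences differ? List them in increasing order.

Differences at site 2 (A→C), site 5 (T→A), site 8 (G→A).

2, 5, 8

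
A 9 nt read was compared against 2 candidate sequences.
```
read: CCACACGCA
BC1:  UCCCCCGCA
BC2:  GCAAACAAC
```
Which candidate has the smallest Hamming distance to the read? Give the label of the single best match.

BC1

BC1 differs at 3 sites; BC2 differs at 5 sites. The closest is BC1.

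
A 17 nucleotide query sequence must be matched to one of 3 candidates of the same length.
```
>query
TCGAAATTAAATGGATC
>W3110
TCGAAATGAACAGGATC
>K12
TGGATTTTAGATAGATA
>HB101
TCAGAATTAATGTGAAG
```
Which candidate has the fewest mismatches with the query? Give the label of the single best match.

W3110 differs at 3 bases; K12 differs at 6 bases; HB101 differs at 7 bases. The closest is W3110.

W3110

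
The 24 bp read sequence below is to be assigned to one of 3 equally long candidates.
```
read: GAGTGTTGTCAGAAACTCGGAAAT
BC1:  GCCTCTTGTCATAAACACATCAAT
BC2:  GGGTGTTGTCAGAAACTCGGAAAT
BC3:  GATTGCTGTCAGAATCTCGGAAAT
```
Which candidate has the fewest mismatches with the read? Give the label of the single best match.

Hamming distances to read — BC1: 8; BC2: 1; BC3: 3.
Smallest is BC2 with 1 mismatch.

BC2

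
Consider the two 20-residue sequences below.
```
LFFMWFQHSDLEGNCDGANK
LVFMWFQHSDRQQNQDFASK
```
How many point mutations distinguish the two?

Comparing position by position, 7 positions differ: 2 (F/V), 11 (L/R), 12 (E/Q), 13 (G/Q), 15 (C/Q), 17 (G/F), 19 (N/S).

7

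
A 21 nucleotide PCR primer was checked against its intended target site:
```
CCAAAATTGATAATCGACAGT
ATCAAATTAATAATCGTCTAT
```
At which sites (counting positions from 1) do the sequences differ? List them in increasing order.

Differences at site 1 (C→A), site 2 (C→T), site 3 (A→C), site 9 (G→A), site 17 (A→T), site 19 (A→T), site 20 (G→A).

1, 2, 3, 9, 17, 19, 20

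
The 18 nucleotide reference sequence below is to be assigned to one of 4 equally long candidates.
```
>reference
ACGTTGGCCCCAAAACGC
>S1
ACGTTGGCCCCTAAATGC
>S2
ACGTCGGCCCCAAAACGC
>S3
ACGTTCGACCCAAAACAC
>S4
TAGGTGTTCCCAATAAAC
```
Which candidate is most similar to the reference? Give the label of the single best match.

S2

Hamming distances to reference — S1: 2; S2: 1; S3: 3; S4: 8.
Smallest is S2 with 1 mismatch.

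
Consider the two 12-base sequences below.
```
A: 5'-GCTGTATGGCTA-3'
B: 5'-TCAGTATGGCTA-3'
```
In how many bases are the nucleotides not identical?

The sequences differ at bases 1, 3 (1-based) — 2 in total.

2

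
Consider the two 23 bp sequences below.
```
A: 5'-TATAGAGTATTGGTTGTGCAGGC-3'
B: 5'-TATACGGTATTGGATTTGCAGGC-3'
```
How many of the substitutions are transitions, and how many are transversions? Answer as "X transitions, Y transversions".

Mismatches (1-based):
position 5: G→C (purine→pyrimidine, transversion)
position 6: A→G (purine→purine, transition)
position 14: T→A (pyrimidine→purine, transversion)
position 16: G→T (purine→pyrimidine, transversion)

1 transition, 3 transversions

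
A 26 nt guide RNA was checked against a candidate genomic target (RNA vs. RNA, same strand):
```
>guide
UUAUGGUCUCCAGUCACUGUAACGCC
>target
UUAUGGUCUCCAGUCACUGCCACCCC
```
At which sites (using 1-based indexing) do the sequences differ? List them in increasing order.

20, 21, 24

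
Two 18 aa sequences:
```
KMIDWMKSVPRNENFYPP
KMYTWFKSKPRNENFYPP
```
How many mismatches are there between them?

4

The sequences differ at positions 3, 4, 6, 9 (1-based) — 4 in total.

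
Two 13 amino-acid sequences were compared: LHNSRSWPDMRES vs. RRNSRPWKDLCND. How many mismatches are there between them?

8

Comparing position by position, 8 positions differ: 1 (L/R), 2 (H/R), 6 (S/P), 8 (P/K), 10 (M/L), 11 (R/C), 12 (E/N), 13 (S/D).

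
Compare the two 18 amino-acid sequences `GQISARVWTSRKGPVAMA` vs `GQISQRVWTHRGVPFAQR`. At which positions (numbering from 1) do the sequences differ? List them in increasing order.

Scanning 1-based: 5: A/Q; 10: S/H; 12: K/G; 13: G/V; 15: V/F; 17: M/Q; 18: A/R.

5, 10, 12, 13, 15, 17, 18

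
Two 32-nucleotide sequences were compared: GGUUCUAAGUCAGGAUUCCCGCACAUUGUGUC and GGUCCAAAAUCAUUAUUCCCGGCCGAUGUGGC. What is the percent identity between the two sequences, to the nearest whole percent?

69%

Mismatches at positions 4, 6, 9, 13, 14, 22, 23, 25, 26, 31 (1-based): 10 of 32.
Identical positions: 22/32 = 68.75% → 69%.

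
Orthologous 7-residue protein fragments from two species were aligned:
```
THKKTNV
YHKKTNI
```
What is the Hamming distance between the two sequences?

2

Mismatches (1-based): residue 1: T→Y; residue 7: V→I.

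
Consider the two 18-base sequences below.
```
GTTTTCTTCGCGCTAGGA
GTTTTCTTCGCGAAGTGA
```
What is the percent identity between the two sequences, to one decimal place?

4 positions differ (13, 14, 15, 16), so 14 of 18 match: 14/18 = 77.78%.

77.8%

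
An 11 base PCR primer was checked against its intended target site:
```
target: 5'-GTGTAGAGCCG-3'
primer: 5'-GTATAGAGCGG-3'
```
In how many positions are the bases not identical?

Mismatches (1-based): position 3: G→A; position 10: C→G.

2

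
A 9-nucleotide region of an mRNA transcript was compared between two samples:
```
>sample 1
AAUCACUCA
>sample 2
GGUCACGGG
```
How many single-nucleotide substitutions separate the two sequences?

5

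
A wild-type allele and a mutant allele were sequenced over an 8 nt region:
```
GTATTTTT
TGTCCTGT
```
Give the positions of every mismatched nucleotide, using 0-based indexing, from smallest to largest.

Differences at position 0 (G→T), position 1 (T→G), position 2 (A→T), position 3 (T→C), position 4 (T→C), position 6 (T→G).

0, 1, 2, 3, 4, 6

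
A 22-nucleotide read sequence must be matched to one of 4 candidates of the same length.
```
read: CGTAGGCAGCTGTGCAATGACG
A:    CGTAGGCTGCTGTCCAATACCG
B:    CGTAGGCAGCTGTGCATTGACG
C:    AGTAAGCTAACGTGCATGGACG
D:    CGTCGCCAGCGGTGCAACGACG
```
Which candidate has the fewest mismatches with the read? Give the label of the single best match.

A differs at 4 bases; B differs at 1 base; C differs at 8 bases; D differs at 4 bases. The closest is B.

B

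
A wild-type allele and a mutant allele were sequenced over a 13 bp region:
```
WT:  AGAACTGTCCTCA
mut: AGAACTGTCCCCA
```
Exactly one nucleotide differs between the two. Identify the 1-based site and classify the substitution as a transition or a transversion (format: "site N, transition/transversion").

site 11, transition

The sequences differ only at site 11: T→C (pyrimidine→pyrimidine), a transition.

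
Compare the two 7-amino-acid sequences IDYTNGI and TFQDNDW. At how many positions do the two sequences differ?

6

Comparing position by position, 6 positions differ: 1 (I/T), 2 (D/F), 3 (Y/Q), 4 (T/D), 6 (G/D), 7 (I/W).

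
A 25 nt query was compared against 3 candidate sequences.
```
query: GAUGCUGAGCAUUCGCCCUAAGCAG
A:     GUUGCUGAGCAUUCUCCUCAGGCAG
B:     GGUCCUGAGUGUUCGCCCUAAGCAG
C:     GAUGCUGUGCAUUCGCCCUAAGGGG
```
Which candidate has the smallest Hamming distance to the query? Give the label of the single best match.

Hamming distances to query — A: 5; B: 4; C: 3.
Smallest is C with 3 mismatches.

C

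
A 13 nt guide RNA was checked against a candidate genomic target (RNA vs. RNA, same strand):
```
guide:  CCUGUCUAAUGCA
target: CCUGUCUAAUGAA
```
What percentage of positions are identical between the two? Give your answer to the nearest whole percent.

92%

Mismatch at position 12 (1-based): 1 of 13.
Identical positions: 12/13 = 92.31% → 92%.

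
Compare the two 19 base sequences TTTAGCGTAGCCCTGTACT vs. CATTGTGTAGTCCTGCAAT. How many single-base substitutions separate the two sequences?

Mismatches (1-based): site 1: T→C; site 2: T→A; site 4: A→T; site 6: C→T; site 11: C→T; site 16: T→C; site 18: C→A.

7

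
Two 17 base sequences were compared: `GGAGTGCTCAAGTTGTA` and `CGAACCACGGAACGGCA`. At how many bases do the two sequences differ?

12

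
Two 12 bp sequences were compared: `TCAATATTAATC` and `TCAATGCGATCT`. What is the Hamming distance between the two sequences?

6

Comparing position by position, 6 bases differ: 6 (A/G), 7 (T/C), 8 (T/G), 10 (A/T), 11 (T/C), 12 (C/T).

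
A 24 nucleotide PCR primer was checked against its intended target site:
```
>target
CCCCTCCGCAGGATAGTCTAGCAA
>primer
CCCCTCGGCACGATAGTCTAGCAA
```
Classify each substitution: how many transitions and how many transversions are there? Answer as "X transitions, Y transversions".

0 transitions, 2 transversions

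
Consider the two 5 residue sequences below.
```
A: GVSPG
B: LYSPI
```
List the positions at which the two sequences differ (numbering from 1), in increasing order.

1, 2, 5

Differences at position 1 (G→L), position 2 (V→Y), position 5 (G→I).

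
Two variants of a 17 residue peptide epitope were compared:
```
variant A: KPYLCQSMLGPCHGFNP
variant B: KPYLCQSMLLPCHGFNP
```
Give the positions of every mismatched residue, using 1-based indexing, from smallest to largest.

Scanning 1-based: 10: G/L.

10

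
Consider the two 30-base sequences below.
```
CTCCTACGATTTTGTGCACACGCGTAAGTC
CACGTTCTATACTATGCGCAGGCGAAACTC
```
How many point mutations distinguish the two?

11

The sequences differ at sites 2, 4, 6, 8, 11, 12, 14, 18, 21, 25, 28 (1-based) — 11 in total.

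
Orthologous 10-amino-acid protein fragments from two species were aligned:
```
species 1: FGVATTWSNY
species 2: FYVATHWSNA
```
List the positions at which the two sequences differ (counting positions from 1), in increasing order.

2, 6, 10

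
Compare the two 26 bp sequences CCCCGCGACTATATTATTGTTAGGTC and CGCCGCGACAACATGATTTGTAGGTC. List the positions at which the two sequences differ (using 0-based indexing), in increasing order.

Scanning 0-based: 1: C/G; 9: T/A; 11: T/C; 14: T/G; 18: G/T; 19: T/G.

1, 9, 11, 14, 18, 19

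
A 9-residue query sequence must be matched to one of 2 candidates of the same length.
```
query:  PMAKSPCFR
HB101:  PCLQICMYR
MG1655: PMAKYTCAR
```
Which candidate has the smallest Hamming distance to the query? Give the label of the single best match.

Hamming distances to query — HB101: 7; MG1655: 3.
Smallest is MG1655 with 3 mismatches.

MG1655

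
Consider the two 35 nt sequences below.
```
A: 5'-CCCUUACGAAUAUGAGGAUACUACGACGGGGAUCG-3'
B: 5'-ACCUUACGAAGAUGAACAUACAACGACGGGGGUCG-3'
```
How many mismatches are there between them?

6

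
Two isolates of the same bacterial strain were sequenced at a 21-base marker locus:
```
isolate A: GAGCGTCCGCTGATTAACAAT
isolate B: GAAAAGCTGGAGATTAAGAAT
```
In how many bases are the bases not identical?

Comparing position by position, 8 bases differ: 3 (G/A), 4 (C/A), 5 (G/A), 6 (T/G), 8 (C/T), 10 (C/G), 11 (T/A), 18 (C/G).

8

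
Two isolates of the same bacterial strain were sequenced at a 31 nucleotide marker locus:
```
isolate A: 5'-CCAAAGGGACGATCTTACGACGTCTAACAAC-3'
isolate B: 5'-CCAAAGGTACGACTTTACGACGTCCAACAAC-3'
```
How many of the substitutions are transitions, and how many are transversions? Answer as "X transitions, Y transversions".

3 transitions, 1 transversion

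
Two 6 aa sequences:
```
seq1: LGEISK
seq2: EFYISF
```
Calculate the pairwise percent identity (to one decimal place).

33.3%

4 positions differ (1, 2, 3, 6), so 2 of 6 match: 2/6 = 33.33%.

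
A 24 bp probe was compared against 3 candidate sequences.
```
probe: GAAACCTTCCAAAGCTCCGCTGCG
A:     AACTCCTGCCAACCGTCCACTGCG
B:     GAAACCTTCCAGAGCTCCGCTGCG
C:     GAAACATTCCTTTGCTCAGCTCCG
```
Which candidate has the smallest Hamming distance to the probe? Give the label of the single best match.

A differs at 8 bases; B differs at 1 base; C differs at 6 bases. The closest is B.

B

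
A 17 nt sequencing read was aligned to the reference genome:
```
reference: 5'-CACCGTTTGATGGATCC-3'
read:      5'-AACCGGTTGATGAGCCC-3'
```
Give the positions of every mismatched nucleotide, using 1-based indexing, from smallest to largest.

Differences at position 1 (C→A), position 6 (T→G), position 13 (G→A), position 14 (A→G), position 15 (T→C).

1, 6, 13, 14, 15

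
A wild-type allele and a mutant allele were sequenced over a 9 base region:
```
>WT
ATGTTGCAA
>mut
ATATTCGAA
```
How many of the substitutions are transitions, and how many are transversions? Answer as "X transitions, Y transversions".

Mismatches (1-based):
position 3: G→A (purine→purine, transition)
position 6: G→C (purine→pyrimidine, transversion)
position 7: C→G (pyrimidine→purine, transversion)

1 transition, 2 transversions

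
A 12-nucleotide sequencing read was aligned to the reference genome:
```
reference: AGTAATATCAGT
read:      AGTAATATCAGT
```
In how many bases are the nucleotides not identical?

0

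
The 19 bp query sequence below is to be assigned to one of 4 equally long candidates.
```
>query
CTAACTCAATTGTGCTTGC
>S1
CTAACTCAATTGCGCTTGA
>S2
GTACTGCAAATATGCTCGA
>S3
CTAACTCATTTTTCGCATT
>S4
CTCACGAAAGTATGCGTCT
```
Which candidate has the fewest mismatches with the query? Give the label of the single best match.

S1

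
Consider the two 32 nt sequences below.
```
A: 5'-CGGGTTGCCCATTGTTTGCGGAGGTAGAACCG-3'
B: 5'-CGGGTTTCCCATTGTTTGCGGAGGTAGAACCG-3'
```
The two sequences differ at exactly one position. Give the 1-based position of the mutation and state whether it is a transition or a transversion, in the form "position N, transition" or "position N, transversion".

position 7, transversion

Position 7 changes G→T. G is a purine and T is a pyrimidine, so this is a transversion.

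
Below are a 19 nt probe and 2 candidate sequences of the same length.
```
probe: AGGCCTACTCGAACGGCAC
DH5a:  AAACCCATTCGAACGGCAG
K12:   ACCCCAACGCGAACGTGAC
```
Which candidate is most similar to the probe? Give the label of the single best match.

DH5a

Hamming distances to probe — DH5a: 5; K12: 6.
Smallest is DH5a with 5 mismatches.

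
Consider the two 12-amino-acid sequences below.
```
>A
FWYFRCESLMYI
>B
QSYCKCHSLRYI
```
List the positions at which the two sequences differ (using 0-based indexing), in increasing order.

Scanning 0-based: 0: F/Q; 1: W/S; 3: F/C; 4: R/K; 6: E/H; 9: M/R.

0, 1, 3, 4, 6, 9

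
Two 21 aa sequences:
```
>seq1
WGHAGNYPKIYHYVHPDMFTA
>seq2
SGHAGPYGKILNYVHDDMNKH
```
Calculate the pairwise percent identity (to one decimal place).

9 positions differ (1, 6, 8, 11, 12, 16, 19, 20, 21), so 12 of 21 match: 12/21 = 57.14%.

57.1%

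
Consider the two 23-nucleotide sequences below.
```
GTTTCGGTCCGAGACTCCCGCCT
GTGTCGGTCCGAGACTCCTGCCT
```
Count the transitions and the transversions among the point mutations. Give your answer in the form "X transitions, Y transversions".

Mismatches (1-based):
site 3: T→G (pyrimidine→purine, transversion)
site 19: C→T (pyrimidine→pyrimidine, transition)

1 transition, 1 transversion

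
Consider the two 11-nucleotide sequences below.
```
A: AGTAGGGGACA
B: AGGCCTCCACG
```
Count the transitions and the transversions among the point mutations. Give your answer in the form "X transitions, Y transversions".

1 transition, 6 transversions

Mismatches (1-based):
base 3: T→G (pyrimidine→purine, transversion)
base 4: A→C (purine→pyrimidine, transversion)
base 5: G→C (purine→pyrimidine, transversion)
base 6: G→T (purine→pyrimidine, transversion)
base 7: G→C (purine→pyrimidine, transversion)
base 8: G→C (purine→pyrimidine, transversion)
base 11: A→G (purine→purine, transition)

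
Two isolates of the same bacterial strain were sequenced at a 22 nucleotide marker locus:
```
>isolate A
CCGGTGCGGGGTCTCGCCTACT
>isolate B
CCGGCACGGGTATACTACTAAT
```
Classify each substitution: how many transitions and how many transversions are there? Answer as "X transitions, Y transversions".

Mismatches (1-based):
base 5: T→C (pyrimidine→pyrimidine, transition)
base 6: G→A (purine→purine, transition)
base 11: G→T (purine→pyrimidine, transversion)
base 12: T→A (pyrimidine→purine, transversion)
base 13: C→T (pyrimidine→pyrimidine, transition)
base 14: T→A (pyrimidine→purine, transversion)
base 16: G→T (purine→pyrimidine, transversion)
base 17: C→A (pyrimidine→purine, transversion)
base 21: C→A (pyrimidine→purine, transversion)

3 transitions, 6 transversions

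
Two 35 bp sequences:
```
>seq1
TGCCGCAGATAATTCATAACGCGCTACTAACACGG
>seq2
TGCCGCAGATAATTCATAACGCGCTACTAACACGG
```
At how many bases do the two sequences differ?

0

The two sequences are identical at every position.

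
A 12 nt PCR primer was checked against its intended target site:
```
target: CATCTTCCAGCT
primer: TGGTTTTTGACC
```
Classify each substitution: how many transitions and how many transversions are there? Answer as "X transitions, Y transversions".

8 transitions, 1 transversion

Transitions (purine↔purine or pyrimidine↔pyrimidine): 1 C→T, 2 A→G, 4 C→T, 7 C→T, 8 C→T, 9 A→G, 10 G→A, 12 T→C.
Transversions (purine↔pyrimidine): 3 T→G.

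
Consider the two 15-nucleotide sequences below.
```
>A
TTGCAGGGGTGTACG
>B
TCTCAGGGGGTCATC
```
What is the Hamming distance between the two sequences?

7

The sequences differ at positions 2, 3, 10, 11, 12, 14, 15 (1-based) — 7 in total.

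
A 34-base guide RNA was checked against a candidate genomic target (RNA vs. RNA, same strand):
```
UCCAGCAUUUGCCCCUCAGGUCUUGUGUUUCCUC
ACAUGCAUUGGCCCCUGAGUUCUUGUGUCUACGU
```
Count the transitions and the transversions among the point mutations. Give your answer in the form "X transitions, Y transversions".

Mismatches (1-based):
base 1: U→A (pyrimidine→purine, transversion)
base 3: C→A (pyrimidine→purine, transversion)
base 4: A→U (purine→pyrimidine, transversion)
base 10: U→G (pyrimidine→purine, transversion)
base 17: C→G (pyrimidine→purine, transversion)
base 20: G→U (purine→pyrimidine, transversion)
base 29: U→C (pyrimidine→pyrimidine, transition)
base 31: C→A (pyrimidine→purine, transversion)
base 33: U→G (pyrimidine→purine, transversion)
base 34: C→U (pyrimidine→pyrimidine, transition)

2 transitions, 8 transversions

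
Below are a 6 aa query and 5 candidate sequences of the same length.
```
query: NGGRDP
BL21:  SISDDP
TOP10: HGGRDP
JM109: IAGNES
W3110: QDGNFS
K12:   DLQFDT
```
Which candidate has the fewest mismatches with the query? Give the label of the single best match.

Hamming distances to query — BL21: 4; TOP10: 1; JM109: 5; W3110: 5; K12: 5.
Smallest is TOP10 with 1 mismatch.

TOP10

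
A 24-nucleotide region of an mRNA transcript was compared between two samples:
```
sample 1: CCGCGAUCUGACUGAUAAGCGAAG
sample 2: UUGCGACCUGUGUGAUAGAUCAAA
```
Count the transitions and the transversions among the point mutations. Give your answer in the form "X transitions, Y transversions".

Transitions (purine↔purine or pyrimidine↔pyrimidine): 1 C→U, 2 C→U, 7 U→C, 18 A→G, 19 G→A, 20 C→U, 24 G→A.
Transversions (purine↔pyrimidine): 11 A→U, 12 C→G, 21 G→C.

7 transitions, 3 transversions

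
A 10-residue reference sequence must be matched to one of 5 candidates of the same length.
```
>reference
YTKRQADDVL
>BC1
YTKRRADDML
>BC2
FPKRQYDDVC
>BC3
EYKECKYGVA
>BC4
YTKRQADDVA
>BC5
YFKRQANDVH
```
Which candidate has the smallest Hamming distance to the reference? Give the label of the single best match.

Hamming distances to reference — BC1: 2; BC2: 4; BC3: 8; BC4: 1; BC5: 3.
Smallest is BC4 with 1 mismatch.

BC4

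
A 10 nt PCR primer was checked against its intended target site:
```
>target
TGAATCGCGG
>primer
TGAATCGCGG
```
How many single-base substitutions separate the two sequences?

0

No positions differ; the sequences are identical.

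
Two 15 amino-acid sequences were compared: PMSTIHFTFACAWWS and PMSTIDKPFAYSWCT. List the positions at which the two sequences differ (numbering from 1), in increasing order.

6, 7, 8, 11, 12, 14, 15

Differences at position 6 (H→D), position 7 (F→K), position 8 (T→P), position 11 (C→Y), position 12 (A→S), position 14 (W→C), position 15 (S→T).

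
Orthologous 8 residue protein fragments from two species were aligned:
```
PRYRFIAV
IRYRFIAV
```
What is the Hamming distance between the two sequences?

Comparing position by position, 1 residue differs: 1 (P/I).

1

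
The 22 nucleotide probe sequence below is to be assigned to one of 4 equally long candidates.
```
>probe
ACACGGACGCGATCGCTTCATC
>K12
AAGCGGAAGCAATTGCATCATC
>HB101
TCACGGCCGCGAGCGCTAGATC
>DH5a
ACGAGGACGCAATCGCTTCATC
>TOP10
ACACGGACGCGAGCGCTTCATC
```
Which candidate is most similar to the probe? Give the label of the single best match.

Hamming distances to probe — K12: 6; HB101: 5; DH5a: 3; TOP10: 1.
Smallest is TOP10 with 1 mismatch.

TOP10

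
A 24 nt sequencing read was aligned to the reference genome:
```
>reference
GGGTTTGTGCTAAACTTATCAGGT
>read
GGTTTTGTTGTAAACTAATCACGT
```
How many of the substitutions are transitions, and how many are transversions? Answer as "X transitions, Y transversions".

0 transitions, 5 transversions

Mismatches (1-based):
position 3: G→T (purine→pyrimidine, transversion)
position 9: G→T (purine→pyrimidine, transversion)
position 10: C→G (pyrimidine→purine, transversion)
position 17: T→A (pyrimidine→purine, transversion)
position 22: G→C (purine→pyrimidine, transversion)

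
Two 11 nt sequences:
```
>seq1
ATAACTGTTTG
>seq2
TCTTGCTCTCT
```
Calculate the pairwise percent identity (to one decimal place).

10 positions differ (1, 2, 3, 4, 5, 6, 7, 8, 10, 11), so 1 of 11 match: 1/11 = 9.091%.

9.1%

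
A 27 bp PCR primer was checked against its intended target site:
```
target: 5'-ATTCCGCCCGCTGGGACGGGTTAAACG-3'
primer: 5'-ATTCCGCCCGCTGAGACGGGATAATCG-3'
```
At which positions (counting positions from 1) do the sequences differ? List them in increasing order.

Scanning 1-based: 14: G/A; 21: T/A; 25: A/T.

14, 21, 25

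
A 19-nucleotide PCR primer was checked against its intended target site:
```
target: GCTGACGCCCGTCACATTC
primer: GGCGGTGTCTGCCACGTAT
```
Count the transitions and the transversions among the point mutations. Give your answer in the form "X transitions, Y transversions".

8 transitions, 2 transversions

Mismatches (1-based):
site 2: C→G (pyrimidine→purine, transversion)
site 3: T→C (pyrimidine→pyrimidine, transition)
site 5: A→G (purine→purine, transition)
site 6: C→T (pyrimidine→pyrimidine, transition)
site 8: C→T (pyrimidine→pyrimidine, transition)
site 10: C→T (pyrimidine→pyrimidine, transition)
site 12: T→C (pyrimidine→pyrimidine, transition)
site 16: A→G (purine→purine, transition)
site 18: T→A (pyrimidine→purine, transversion)
site 19: C→T (pyrimidine→pyrimidine, transition)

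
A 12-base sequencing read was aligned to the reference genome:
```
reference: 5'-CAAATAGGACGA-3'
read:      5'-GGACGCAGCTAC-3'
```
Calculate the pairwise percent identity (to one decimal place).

16.7%

10 positions differ (1, 2, 4, 5, 6, 7, 9, 10, 11, 12), so 2 of 12 match: 2/12 = 16.67%.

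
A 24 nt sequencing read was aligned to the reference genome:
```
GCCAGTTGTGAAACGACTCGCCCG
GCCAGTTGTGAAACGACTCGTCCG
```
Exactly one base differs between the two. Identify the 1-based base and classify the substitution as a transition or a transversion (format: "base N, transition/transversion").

The sequences differ only at base 21: C→T (pyrimidine→pyrimidine), a transition.

base 21, transition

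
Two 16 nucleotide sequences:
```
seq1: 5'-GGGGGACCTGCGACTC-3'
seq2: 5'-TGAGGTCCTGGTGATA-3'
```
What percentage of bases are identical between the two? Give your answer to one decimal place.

50.0%

8 positions differ (1, 3, 6, 11, 12, 13, 14, 16), so 8 of 16 match: 8/16 = 50%.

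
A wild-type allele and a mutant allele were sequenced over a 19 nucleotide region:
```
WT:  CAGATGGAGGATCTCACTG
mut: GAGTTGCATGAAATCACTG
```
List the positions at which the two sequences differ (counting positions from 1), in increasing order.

1, 4, 7, 9, 12, 13

Differences at position 1 (C→G), position 4 (A→T), position 7 (G→C), position 9 (G→T), position 12 (T→A), position 13 (C→A).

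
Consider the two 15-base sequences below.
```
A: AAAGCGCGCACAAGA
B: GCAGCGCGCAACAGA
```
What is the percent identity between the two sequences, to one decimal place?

73.3%

4 positions differ (1, 2, 11, 12), so 11 of 15 match: 11/15 = 73.33%.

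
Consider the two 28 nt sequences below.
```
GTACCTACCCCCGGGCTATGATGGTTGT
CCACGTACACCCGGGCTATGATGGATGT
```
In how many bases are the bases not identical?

Comparing position by position, 5 bases differ: 1 (G/C), 2 (T/C), 5 (C/G), 9 (C/A), 25 (T/A).

5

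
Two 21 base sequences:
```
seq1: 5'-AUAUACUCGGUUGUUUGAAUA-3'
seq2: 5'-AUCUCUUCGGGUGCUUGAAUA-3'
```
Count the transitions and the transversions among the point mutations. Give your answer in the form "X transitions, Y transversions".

Mismatches (1-based):
position 3: A→C (purine→pyrimidine, transversion)
position 5: A→C (purine→pyrimidine, transversion)
position 6: C→U (pyrimidine→pyrimidine, transition)
position 11: U→G (pyrimidine→purine, transversion)
position 14: U→C (pyrimidine→pyrimidine, transition)

2 transitions, 3 transversions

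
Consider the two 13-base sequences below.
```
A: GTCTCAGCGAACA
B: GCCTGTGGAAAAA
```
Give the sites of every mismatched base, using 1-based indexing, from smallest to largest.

Differences at site 2 (T→C), site 5 (C→G), site 6 (A→T), site 8 (C→G), site 9 (G→A), site 12 (C→A).

2, 5, 6, 8, 9, 12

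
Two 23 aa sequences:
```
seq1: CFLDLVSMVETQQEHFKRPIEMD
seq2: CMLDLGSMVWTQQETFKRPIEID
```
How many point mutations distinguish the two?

5

Mismatches (1-based): position 2: F→M; position 6: V→G; position 10: E→W; position 15: H→T; position 22: M→I.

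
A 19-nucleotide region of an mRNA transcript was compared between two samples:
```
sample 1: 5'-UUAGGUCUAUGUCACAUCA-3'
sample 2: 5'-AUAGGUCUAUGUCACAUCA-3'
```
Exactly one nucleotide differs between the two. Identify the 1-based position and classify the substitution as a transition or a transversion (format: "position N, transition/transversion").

Position 1 changes U→A. U is a pyrimidine and A is a purine, so this is a transversion.

position 1, transversion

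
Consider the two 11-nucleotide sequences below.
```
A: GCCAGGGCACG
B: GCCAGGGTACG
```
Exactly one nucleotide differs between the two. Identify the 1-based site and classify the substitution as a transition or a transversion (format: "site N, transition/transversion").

The sequences differ only at site 8: C→T (pyrimidine→pyrimidine), a transition.

site 8, transition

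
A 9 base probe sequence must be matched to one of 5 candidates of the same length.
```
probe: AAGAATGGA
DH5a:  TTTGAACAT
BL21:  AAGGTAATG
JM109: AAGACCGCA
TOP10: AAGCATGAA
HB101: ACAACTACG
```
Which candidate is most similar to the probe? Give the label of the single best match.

TOP10

Hamming distances to probe — DH5a: 8; BL21: 6; JM109: 3; TOP10: 2; HB101: 6.
Smallest is TOP10 with 2 mismatches.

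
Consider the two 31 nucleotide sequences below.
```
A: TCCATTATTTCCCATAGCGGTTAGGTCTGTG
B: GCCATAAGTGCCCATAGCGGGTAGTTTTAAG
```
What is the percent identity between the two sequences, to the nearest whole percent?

9 positions differ (1, 6, 8, 10, 21, 25, 27, 29, 30), so 22 of 31 match: 22/31 = 70.97%.

71%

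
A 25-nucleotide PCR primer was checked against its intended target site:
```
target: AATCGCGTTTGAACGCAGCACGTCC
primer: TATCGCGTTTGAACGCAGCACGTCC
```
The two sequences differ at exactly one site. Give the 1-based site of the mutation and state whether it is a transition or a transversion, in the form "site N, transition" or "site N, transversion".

site 1, transversion

Site 1 changes A→T. A is a purine and T is a pyrimidine, so this is a transversion.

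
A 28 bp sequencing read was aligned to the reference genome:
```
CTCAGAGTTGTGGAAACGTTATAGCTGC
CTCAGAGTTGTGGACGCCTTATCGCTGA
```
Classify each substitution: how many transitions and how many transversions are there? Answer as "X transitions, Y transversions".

1 transition, 4 transversions

Transitions (purine↔purine or pyrimidine↔pyrimidine): 16 A→G.
Transversions (purine↔pyrimidine): 15 A→C, 18 G→C, 23 A→C, 28 C→A.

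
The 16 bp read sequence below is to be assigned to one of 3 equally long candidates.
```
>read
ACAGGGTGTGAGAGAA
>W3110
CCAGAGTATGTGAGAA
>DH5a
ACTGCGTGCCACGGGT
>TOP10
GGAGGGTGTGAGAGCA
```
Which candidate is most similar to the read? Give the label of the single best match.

W3110 differs at 4 positions; DH5a differs at 8 positions; TOP10 differs at 3 positions. The closest is TOP10.

TOP10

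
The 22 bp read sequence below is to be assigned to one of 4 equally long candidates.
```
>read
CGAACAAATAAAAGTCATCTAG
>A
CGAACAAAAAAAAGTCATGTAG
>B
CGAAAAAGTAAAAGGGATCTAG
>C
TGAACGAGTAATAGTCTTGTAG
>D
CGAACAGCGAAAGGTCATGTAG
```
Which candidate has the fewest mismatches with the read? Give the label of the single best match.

A

Hamming distances to read — A: 2; B: 4; C: 6; D: 5.
Smallest is A with 2 mismatches.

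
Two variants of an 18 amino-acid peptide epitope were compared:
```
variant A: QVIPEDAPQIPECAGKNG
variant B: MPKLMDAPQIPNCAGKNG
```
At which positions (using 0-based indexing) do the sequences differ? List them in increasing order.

0, 1, 2, 3, 4, 11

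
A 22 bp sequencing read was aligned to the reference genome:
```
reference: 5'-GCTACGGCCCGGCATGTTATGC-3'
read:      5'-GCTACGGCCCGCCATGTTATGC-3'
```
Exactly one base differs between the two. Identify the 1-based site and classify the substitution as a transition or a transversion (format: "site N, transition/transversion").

Site 12 changes G→C. G is a purine and C is a pyrimidine, so this is a transversion.

site 12, transversion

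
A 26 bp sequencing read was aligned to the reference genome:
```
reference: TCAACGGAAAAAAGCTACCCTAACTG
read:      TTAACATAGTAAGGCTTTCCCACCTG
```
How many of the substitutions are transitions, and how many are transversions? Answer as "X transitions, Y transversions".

6 transitions, 4 transversions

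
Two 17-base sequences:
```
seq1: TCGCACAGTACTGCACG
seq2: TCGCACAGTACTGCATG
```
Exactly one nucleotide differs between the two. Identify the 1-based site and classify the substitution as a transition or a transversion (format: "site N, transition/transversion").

site 16, transition

Site 16 changes C→T. C is a pyrimidine and T is a pyrimidine, so this is a transition.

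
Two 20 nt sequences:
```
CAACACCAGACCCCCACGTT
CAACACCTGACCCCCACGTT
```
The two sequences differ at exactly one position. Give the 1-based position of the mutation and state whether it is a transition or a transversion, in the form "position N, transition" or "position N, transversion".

The sequences differ only at position 8: A→T (purine→pyrimidine), a transversion.

position 8, transversion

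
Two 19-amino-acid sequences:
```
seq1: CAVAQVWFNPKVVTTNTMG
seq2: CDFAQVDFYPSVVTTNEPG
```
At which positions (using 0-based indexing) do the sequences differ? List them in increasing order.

1, 2, 6, 8, 10, 16, 17

Differences at position 1 (A→D), position 2 (V→F), position 6 (W→D), position 8 (N→Y), position 10 (K→S), position 16 (T→E), position 17 (M→P).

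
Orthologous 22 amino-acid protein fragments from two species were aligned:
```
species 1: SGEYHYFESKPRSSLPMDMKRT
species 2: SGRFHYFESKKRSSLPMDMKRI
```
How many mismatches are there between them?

4

Mismatches (1-based): position 3: E→R; position 4: Y→F; position 11: P→K; position 22: T→I.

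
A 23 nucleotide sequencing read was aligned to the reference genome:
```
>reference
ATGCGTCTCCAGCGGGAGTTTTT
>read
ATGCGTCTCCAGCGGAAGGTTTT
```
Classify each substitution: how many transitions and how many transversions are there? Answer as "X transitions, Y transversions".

Mismatches (1-based):
base 16: G→A (purine→purine, transition)
base 19: T→G (pyrimidine→purine, transversion)

1 transition, 1 transversion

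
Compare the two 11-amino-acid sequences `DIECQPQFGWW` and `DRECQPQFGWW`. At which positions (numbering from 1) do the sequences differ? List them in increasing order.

Scanning 1-based: 2: I/R.

2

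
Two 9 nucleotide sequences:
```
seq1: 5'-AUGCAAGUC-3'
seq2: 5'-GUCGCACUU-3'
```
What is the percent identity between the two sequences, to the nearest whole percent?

33%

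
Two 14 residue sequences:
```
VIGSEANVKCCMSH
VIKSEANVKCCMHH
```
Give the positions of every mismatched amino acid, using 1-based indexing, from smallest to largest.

3, 13

Differences at position 3 (G→K), position 13 (S→H).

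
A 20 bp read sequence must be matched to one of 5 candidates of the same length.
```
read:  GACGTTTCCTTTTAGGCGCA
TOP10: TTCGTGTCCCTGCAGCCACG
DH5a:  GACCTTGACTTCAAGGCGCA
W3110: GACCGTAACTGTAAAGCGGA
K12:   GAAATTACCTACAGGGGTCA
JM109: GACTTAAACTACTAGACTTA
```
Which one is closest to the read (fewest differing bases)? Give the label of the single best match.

TOP10 differs at 9 bases; DH5a differs at 5 bases; W3110 differs at 8 bases; K12 differs at 9 bases; JM109 differs at 9 bases. The closest is DH5a.

DH5a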